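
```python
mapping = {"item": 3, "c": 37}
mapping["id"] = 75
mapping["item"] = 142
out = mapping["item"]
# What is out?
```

Trace:
`mapping = {"item": 3, "c": 37}` → mapping = {'item': 3, 'c': 37}
`mapping["id"] = 75` → mapping = {'item': 3, 'c': 37, 'id': 75}
`mapping["item"] = 142` → mapping = {'item': 142, 'c': 37, 'id': 75}
`out = mapping["item"]` → out = 142
So out = 142

Answer: 142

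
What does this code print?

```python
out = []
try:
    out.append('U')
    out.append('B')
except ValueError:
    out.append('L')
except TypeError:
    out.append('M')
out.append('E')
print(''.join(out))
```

Execution trace: 'U' (try body) → 'B' (try body, no exception) → 'E' (after the try/except). Output: UBE

Answer: UBE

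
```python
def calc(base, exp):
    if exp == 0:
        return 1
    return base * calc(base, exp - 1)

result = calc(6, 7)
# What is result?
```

calc(6, 7) = 6 * 6 * 6 * 6 * 6 * 6 * 6 = 279936

Answer: 279936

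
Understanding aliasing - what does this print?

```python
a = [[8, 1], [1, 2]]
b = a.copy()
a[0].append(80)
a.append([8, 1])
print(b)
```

Key concept: shallow copy with nested lists.
Step by step:
`a = [[8, 1], [1, 2]]` → a = [[8, 1], [1, 2]]
`b = a.copy()` → b = [[8, 1], [1, 2]]
`a[0].append(80)` → a = [[8, 1, 80], [1, 2]]; b = [[8, 1, 80], [1, 2]]
`a.append([8, 1])` → a = [[8, 1, 80], [1, 2], [8, 1]]
`print(b)` → prints [[8, 1, 80], [1, 2]]

Answer: [[8, 1, 80], [1, 2]]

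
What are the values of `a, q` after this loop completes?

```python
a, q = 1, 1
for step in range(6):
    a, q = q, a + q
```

Fibonacci: after 6 iterations
`a, q` takes the values: (1, 1) → (1, 2) → (2, 3) → (3, 5) → (5, 8) → (8, 13) → (13, 21)

Answer: 13, 21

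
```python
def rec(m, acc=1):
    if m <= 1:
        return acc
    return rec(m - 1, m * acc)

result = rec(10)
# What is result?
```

Accumulator trace (n, acc): (10, 1) -> (9, 10) -> (8, 90) -> (7, 720) -> (6, 5040) -> (5, 30240) -> (4, 151200) -> (3, 604800) -> (2, 1814400) -> (1, 3628800) -> return 3628800

Answer: 3628800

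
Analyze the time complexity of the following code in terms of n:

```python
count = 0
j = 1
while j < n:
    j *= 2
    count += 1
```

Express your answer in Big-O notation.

Each loop level contributes: log n. Multiplying the contributions gives O(log n).

Answer: O(log n)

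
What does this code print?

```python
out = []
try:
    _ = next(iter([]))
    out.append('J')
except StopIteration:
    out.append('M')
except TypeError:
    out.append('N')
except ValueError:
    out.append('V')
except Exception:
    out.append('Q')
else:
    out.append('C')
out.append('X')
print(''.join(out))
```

Execution trace: 'M' (except StopIteration) → 'X' (after the try/except). Output: MX

Answer: MX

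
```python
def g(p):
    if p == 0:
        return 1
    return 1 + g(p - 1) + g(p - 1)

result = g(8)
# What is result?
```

g(p) = 1 + 2·g(p-1), g(0)=1. Closed form: (1+1)·2^8 - 1 = 511.

Answer: 511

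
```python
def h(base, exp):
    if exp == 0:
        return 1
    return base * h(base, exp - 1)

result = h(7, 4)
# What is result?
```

h(7, 4) = 7 * 7 * 7 * 7 = 2401

Answer: 2401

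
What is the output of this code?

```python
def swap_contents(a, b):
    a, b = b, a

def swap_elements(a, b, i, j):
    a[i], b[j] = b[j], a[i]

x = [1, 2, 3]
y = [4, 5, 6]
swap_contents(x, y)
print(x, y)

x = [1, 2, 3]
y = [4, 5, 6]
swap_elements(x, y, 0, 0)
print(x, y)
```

Key concept: parameter rebinding vs mutation.
Step by step:
`x = [1, 2, 3]` → x = [1, 2, 3]
`y = [4, 5, 6]` → y = [4, 5, 6]
`swap_contents(x, y)` → no visible change to tracked variables
`print(x, y)` → prints [1, 2, 3] [4, 5, 6]
`x = [1, 2, 3]` → x = [1, 2, 3]
`y = [4, 5, 6]` → y = [4, 5, 6]
`swap_elements(x, y, 0, 0)` → x = [4, 2, 3]; y = [1, 5, 6]
`print(x, y)` → prints [4, 2, 3] [1, 5, 6]

Answer:
[1, 2, 3] [4, 5, 6]
[4, 2, 3] [1, 5, 6]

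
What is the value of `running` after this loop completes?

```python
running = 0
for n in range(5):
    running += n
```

Sum of 0 to 4 = 10
`running` takes the values: 0 → 1 → 3 → 6 → 10

Answer: 10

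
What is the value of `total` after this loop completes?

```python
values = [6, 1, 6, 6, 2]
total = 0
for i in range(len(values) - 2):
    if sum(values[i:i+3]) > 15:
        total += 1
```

Count windows with sum > 15
`total` takes the values: 0

Answer: 0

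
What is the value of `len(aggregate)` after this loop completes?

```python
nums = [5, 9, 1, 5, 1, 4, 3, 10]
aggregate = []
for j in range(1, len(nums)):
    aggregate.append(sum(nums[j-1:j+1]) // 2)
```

Number of 2-element averages
`aggregate` takes the values: [] → [7] → [7, 5] → [7, 5, 3] → [7, 5, 3, 3] → [7, 5, 3, 3, 2] → [7, 5, 3, 3, 2, 3] → [7, 5, 3, 3, 2, 3, 6]
So `len(aggregate)` = 7

Answer: 7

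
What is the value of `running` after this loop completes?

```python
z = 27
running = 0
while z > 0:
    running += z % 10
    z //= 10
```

Sum digits of 27
`running` takes the values: 0 → 7 → 9

Answer: 9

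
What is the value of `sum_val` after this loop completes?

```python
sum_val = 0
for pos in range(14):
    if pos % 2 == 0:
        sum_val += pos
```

Sum of even numbers 0 to 13
`sum_val` takes the values: 0 → 2 → 6 → 12 → 20 → 30 → 42

Answer: 42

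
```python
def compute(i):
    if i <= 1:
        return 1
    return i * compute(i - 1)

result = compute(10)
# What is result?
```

compute(10) = 10 * 9 * 8 * 7 * 6 * 5 * 4 * 3 * 2 * 1 = 3628800

Answer: 3628800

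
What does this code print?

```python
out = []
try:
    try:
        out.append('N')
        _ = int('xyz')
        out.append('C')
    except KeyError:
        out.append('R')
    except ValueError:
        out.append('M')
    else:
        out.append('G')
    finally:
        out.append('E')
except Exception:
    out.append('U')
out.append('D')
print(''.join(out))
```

Execution trace: 'N' (inner try body) → 'M' (inner except ValueError) → 'E' (inner finally) → 'D' (after the try/except). Output: NMED

Answer: NMED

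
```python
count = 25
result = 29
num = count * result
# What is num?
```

Trace:
`count = 25` → count = 25
`result = 29` → result = 29
`num = count * result` → num = 725
So num = 725

Answer: 725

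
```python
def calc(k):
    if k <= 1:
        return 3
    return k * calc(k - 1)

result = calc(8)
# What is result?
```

calc(8) = 8 * 7 * 6 * 5 * 4 * 3 * 2 * 3 = 120960

Answer: 120960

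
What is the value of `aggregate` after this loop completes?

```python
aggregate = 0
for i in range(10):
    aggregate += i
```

Sum of 0 to 9 = 45
`aggregate` takes the values: 0 → 1 → 3 → 6 → 10 → 15 → 21 → 28 → 36 → 45

Answer: 45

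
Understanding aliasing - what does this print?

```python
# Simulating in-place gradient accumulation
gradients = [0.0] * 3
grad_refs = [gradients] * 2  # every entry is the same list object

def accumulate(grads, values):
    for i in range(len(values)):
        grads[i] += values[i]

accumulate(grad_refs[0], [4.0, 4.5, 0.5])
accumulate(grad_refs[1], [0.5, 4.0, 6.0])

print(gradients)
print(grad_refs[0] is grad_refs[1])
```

Key concept: gradient accumulation aliasing.
Step by step:
`gradients = [0.0] * 3` → gradients = [0.0, 0.0, 0.0]
`grad_refs = [gradients] * 2` → grad_refs = [[0.0, 0.0, 0.0], [0.0, 0.0, 0.0]]
`accumulate(grad_refs[0], [4.0, 4.5, 0.5])` → gradients = [4.0, 4.5, 0.5]; grad_refs = [[4.0, 4.5, 0.5], [4.0, 4.5, 0.5]]
`accumulate(grad_refs[1], [0.5, 4.0, 6.0])` → gradients = [4.5, 8.5, 6.5]; grad_refs = [[4.5, 8.5, 6.5], [4.5, 8.5, 6.5]]
`print(gradients)` → prints [4.5, 8.5, 6.5]
`print(grad_refs[0] is grad_refs[1])` → prints True

Answer:
[4.5, 8.5, 6.5]
True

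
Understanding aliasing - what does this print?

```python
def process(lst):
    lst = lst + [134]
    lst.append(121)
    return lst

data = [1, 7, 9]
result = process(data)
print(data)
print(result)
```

Key concept: rebinding parameter vs mutation.
Step by step:
`data = [1, 7, 9]` → data = [1, 7, 9]
`result = process(data)` → result = [1, 7, 9, 134, 121]
`print(data)` → prints [1, 7, 9]
`print(result)` → prints [1, 7, 9, 134, 121]

Answer:
[1, 7, 9]
[1, 7, 9, 134, 121]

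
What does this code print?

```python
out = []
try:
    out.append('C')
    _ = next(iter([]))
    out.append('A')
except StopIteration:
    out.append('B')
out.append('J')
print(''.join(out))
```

Execution trace: 'C' (try body) → 'B' (except StopIteration) → 'J' (after the try/except). Output: CBJ

Answer: CBJ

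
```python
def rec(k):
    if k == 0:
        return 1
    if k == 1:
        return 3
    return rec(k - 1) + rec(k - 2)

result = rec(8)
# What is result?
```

Build up from base cases: rec(0)=1, rec(1)=3, rec(2)=4, rec(3)=7, rec(4)=11, rec(5)=18, rec(6)=29, ..., rec(8)=76

Answer: 76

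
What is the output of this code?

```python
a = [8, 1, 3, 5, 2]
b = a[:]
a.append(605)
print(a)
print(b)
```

Key concept: slice [:] creates copy.
Step by step:
`a = [8, 1, 3, 5, 2]` → a = [8, 1, 3, 5, 2]
`b = a[:]` → b = [8, 1, 3, 5, 2]
`a.append(605)` → a = [8, 1, 3, 5, 2, 605]
`print(a)` → prints [8, 1, 3, 5, 2, 605]
`print(b)` → prints [8, 1, 3, 5, 2]

Answer:
[8, 1, 3, 5, 2, 605]
[8, 1, 3, 5, 2]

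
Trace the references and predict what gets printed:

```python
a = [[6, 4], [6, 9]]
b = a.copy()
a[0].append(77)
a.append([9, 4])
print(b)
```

Key concept: shallow copy with nested lists.
Step by step:
`a = [[6, 4], [6, 9]]` → a = [[6, 4], [6, 9]]
`b = a.copy()` → b = [[6, 4], [6, 9]]
`a[0].append(77)` → a = [[6, 4, 77], [6, 9]]; b = [[6, 4, 77], [6, 9]]
`a.append([9, 4])` → a = [[6, 4, 77], [6, 9], [9, 4]]
`print(b)` → prints [[6, 4, 77], [6, 9]]

Answer: [[6, 4, 77], [6, 9]]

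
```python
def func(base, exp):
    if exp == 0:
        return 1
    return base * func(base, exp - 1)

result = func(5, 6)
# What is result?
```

func(5, 6) = 5 * 5 * 5 * 5 * 5 * 5 = 15625

Answer: 15625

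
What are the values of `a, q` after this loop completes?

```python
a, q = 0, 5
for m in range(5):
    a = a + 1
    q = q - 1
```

a goes 0→5, q goes 5→0
`a, q` takes the values: (0, 5) → (1, 5) → (1, 4) → (2, 4) → (2, 3) → (3, 3) → (3, 2) → (4, 2) → (4, 1) → (5, 1) → (5, 0)

Answer: 5, 0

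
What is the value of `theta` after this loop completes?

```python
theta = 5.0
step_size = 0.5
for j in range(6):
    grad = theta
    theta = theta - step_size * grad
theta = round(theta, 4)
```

Gradient descent: w = 5.0 * (1 - 0.5)^6
`theta` takes the values: 5.0 → 2.5 → 1.25 → 0.625 → 0.3125 → 0.15625 → 0.078125 → 0.0781

Answer: 0.0781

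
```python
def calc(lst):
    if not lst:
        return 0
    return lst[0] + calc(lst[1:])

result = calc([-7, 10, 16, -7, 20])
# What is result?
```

(-7) + 10 + 16 + (-7) + 20 + 0 = 32

Answer: 32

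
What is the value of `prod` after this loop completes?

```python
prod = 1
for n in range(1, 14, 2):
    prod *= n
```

Product of 1, 3, 5, ... up to 13
`prod` takes the values: 1 → 3 → 15 → 105 → 945 → 10395 → 135135

Answer: 135135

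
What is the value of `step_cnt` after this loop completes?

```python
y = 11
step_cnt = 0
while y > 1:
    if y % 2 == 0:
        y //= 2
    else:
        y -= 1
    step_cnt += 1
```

Steps to reduce 11 to 1
`step_cnt` takes the values: 0 → 1 → 2 → 3 → 4 → 5

Answer: 5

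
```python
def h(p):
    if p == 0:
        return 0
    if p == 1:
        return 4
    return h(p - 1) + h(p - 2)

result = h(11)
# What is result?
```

Build up from base cases: h(0)=0, h(1)=4, h(2)=4, h(3)=8, h(4)=12, h(5)=20, h(6)=32, ..., h(11)=356

Answer: 356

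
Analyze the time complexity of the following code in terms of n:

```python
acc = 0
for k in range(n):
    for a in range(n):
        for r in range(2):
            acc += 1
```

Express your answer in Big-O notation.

Each loop level contributes: n × n × 1. Multiplying the contributions gives O(n^2).

Answer: O(n^2)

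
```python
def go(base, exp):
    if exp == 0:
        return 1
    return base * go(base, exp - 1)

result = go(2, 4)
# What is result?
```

go(2, 4) = 2 * 2 * 2 * 2 = 16

Answer: 16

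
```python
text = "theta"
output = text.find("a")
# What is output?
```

Trace:
`text = "theta"` → text = 'theta'
`output = text.find("a")` → output = 4
So output = 4

Answer: 4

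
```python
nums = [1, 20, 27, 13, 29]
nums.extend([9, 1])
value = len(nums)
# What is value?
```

Trace:
`nums = [1, 20, 27, 13, 29]` → nums = [1, 20, 27, 13, 29]
`nums.extend([9, 1])` → nums = [1, 20, 27, 13, 29, 9, 1]
`value = len(nums)` → value = 7
So value = 7

Answer: 7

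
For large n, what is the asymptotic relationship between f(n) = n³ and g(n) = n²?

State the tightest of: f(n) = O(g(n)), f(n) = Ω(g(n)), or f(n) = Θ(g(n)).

n³ vs n²: f(n) = Ω(g(n)) but not O(g(n)) — n³ grows strictly faster than n².

Answer: f(n) = Ω(g(n)) but not O(g(n)) — n³ grows strictly faster than n².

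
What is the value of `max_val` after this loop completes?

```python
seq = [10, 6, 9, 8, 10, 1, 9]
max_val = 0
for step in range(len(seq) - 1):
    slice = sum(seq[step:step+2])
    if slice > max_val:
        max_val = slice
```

Max sum of 2-element window in [10, 6, 9, 8, 10, 1, 9]
`max_val` takes the values: 0 → 16 → 17 → 18

Answer: 18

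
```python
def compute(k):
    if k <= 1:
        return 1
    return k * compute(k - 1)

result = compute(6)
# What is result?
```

compute(6) = 6 * 5 * 4 * 3 * 2 * 1 = 720

Answer: 720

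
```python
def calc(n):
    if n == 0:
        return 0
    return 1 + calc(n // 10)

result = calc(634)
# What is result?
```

Count of digits of 634: 3

Answer: 3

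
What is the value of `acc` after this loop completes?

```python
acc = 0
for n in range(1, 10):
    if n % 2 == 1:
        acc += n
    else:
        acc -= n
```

Add odd, subtract even
`acc` takes the values: 0 → 1 → -1 → 2 → -2 → 3 → -3 → 4 → -4 → 5

Answer: 5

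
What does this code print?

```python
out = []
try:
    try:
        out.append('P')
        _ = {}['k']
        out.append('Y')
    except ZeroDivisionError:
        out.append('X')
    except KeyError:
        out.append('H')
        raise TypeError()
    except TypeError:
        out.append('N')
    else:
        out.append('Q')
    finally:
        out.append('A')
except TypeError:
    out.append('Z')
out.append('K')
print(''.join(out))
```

Execution trace: 'P' (inner try body) → 'H' (inner except KeyError) → 'A' (inner finally) → 'Z' (outer except TypeError) → 'K' (after the try/except). Output: PHAZK

Answer: PHAZK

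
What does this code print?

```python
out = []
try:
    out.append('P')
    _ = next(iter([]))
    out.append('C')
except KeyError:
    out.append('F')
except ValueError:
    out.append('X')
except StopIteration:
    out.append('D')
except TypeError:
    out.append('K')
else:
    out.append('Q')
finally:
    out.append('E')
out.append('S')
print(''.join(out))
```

Execution trace: 'P' (try body) → 'D' (except StopIteration) → 'E' (finally) → 'S' (after the try/except). Output: PDES

Answer: PDES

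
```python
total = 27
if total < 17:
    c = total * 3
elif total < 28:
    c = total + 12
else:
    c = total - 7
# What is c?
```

Trace:
`total = 27` → total = 27
`if total < 17: ...` → total < 17 is False, total < 28 is True → c = 39
So c = 39

Answer: 39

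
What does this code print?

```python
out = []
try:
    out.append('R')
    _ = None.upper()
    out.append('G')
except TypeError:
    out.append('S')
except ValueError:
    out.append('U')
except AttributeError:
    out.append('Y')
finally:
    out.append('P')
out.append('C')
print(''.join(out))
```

Execution trace: 'R' (try body) → 'Y' (except AttributeError) → 'P' (finally) → 'C' (after the try/except). Output: RYPC

Answer: RYPC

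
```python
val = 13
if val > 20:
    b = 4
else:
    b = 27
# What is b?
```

Trace:
`val = 13` → val = 13
`if val > 20: ...` → val > 20 is False, take else branch → b = 27
So b = 27

Answer: 27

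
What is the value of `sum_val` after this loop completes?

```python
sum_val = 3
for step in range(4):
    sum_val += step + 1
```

Start at 3, add 1 to 4 = 13
`sum_val` takes the values: 3 → 4 → 6 → 9 → 13

Answer: 13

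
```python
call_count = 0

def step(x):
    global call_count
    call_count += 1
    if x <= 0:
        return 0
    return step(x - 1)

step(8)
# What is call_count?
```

Linear recursion stepping by 1: 9 calls from x=8 down to ≤0.

Answer: 9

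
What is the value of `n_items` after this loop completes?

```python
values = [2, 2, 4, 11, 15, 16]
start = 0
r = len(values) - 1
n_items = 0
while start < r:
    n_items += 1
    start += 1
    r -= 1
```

Iterations until pointers meet (list length 6)
`n_items` takes the values: 0 → 1 → 2 → 3

Answer: 3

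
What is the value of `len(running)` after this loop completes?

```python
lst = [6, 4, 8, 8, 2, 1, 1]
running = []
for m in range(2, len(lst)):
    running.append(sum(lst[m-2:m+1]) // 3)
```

Number of 3-element averages
`running` takes the values: [] → [6] → [6, 6] → [6, 6, 6] → [6, 6, 6, 3] → [6, 6, 6, 3, 1]
So `len(running)` = 5

Answer: 5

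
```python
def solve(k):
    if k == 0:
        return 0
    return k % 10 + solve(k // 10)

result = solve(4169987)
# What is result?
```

Sum of digits of 4169987: 7 + 8 + 9 + 9 + 6 + 1 + 4 = 44

Answer: 44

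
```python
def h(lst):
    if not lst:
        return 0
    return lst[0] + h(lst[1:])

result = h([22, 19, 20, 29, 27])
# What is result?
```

22 + 19 + 20 + 29 + 27 + 0 = 117

Answer: 117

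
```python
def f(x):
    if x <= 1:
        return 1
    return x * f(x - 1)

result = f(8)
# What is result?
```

f(8) = 8 * 7 * 6 * 5 * 4 * 3 * 2 * 1 = 40320

Answer: 40320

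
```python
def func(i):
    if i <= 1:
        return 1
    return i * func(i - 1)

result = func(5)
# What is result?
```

func(5) = 5 * 4 * 3 * 2 * 1 = 120

Answer: 120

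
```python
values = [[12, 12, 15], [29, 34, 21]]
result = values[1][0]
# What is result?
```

Trace:
`values = [[12, 12, 15], [29, 34, 21]]` → values = [[12, 12, 15], [29, 34, 21]]
`result = values[1][0]` → result = 29
So result = 29

Answer: 29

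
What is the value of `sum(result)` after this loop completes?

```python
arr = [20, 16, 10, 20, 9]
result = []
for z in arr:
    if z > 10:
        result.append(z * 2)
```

Sum of doubled values > 10
`result` takes the values: [] → [40] → [40, 32] → [40, 32, 40]
So `sum(result)` = 112

Answer: 112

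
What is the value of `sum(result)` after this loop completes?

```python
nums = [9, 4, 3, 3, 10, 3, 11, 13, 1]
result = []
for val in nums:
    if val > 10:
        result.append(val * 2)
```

Sum of doubled values > 10
`result` takes the values: [] → [22] → [22, 26]
So `sum(result)` = 48

Answer: 48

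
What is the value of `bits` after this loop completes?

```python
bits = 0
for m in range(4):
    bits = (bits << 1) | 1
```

Build 4 consecutive 1-bits: 0b1111
`bits` takes the values: 0 → 1 → 3 → 7 → 15

Answer: 15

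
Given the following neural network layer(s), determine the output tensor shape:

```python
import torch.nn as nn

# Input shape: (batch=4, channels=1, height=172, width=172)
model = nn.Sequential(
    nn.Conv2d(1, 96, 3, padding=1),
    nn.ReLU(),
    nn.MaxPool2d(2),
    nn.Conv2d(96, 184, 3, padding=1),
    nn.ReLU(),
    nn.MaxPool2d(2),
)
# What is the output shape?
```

Input: (4, 1, 172, 172) -> after first Conv2d: (4, 96, 172, 172) -> after first MaxPool2d: (4, 96, 86, 86) -> after second Conv2d: (4, 184, 86, 86) -> Output: (4, 184, 43, 43)

Answer: (4, 184, 43, 43)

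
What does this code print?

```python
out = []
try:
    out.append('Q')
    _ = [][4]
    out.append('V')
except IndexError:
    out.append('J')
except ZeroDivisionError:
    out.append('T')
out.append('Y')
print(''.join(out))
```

Execution trace: 'Q' (try body) → 'J' (except IndexError) → 'Y' (after the try/except). Output: QJY

Answer: QJY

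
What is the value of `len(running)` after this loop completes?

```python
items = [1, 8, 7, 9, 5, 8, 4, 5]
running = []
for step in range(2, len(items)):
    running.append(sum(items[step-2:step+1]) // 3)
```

Number of 3-element averages
`running` takes the values: [] → [5] → [5, 8] → [5, 8, 7] → [5, 8, 7, 7] → [5, 8, 7, 7, 5] → [5, 8, 7, 7, 5, 5]
So `len(running)` = 6

Answer: 6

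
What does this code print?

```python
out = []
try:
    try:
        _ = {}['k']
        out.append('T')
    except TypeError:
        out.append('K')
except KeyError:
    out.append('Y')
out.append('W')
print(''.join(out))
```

Execution trace: 'Y' (outer except KeyError) → 'W' (after the try/except). Output: YW

Answer: YW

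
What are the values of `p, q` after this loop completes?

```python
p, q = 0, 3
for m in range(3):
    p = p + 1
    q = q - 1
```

p goes 0→3, q goes 3→0
`p, q` takes the values: (0, 3) → (1, 3) → (1, 2) → (2, 2) → (2, 1) → (3, 1) → (3, 0)

Answer: 3, 0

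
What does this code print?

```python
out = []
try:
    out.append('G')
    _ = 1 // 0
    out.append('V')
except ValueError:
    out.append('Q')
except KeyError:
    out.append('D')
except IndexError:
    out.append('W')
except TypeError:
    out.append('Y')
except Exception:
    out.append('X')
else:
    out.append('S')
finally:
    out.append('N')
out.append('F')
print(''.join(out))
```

Execution trace: 'G' (try body) → 'X' (except Exception) → 'N' (finally) → 'F' (after the try/except). Output: GXNF

Answer: GXNF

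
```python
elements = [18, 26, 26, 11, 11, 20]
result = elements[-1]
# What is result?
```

Trace:
`elements = [18, 26, 26, 11, 11, 20]` → elements = [18, 26, 26, 11, 11, 20]
`result = elements[-1]` → result = 20
So result = 20

Answer: 20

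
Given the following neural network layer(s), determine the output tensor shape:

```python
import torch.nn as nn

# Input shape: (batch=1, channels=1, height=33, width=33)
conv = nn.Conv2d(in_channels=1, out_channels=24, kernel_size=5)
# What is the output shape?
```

Input: (1, 1, 33, 33) -> Output: (1, 24, 29, 29)

Answer: (1, 24, 29, 29)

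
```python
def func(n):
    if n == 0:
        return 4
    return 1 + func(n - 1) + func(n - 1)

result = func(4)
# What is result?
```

func(n) = 1 + 2·func(n-1), func(0)=4. Closed form: (4+1)·2^4 - 1 = 79.

Answer: 79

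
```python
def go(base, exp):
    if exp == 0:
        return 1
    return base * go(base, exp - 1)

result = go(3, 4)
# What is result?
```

go(3, 4) = 3 * 3 * 3 * 3 = 81

Answer: 81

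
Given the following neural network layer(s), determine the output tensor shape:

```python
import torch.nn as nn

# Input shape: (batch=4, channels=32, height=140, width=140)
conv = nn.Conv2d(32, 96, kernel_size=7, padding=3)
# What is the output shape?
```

Input: (4, 32, 140, 140) -> Output: (4, 96, 140, 140)

Answer: (4, 96, 140, 140)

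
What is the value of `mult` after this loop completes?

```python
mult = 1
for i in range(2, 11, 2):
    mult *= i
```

Product of even numbers 2 to 10
`mult` takes the values: 1 → 2 → 8 → 48 → 384 → 3840

Answer: 3840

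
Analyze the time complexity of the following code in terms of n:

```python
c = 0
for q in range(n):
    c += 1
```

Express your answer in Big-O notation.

Each loop level contributes: n. Multiplying the contributions gives O(n).

Answer: O(n)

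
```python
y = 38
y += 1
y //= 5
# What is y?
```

Trace:
`y = 38` → y = 38
`y += 1` → y = 39
`y //= 5` → y = 7
So y = 7

Answer: 7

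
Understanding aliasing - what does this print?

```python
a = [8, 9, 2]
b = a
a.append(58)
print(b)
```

Key concept: basic list aliasing.
Step by step:
`a = [8, 9, 2]` → a = [8, 9, 2]
`b = a` → b = [8, 9, 2] (same object as a)
`a.append(58)` → a = [8, 9, 2, 58] (same object as b); b = [8, 9, 2, 58] (same object as a)
`print(b)` → prints [8, 9, 2, 58]

Answer: [8, 9, 2, 58]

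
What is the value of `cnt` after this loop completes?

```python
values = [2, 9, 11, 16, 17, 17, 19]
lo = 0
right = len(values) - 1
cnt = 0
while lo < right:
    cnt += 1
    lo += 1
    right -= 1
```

Iterations until pointers meet (list length 7)
`cnt` takes the values: 0 → 1 → 2 → 3

Answer: 3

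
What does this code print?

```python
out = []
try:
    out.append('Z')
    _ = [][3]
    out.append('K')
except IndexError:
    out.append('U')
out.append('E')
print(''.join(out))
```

Execution trace: 'Z' (try body) → 'U' (except IndexError) → 'E' (after the try/except). Output: ZUE

Answer: ZUE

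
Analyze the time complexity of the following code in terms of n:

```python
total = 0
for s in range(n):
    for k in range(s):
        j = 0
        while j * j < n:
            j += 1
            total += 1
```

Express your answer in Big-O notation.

Each loop level contributes: n × n × √n. Multiplying the contributions gives O(n^2√n).

Answer: O(n^2√n)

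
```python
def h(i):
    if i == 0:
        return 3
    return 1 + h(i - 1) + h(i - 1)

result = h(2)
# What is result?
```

h(i) = 1 + 2·h(i-1), h(0)=3. Closed form: (3+1)·2^2 - 1 = 15.

Answer: 15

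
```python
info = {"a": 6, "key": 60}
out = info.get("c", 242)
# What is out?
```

Trace:
`info = {"a": 6, "key": 60}` → info = {'a': 6, 'key': 60}
`out = info.get("c", 242)` → out = 242
So out = 242

Answer: 242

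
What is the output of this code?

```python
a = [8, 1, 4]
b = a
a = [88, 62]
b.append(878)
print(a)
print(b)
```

Key concept: rebinding vs mutation: a is rebound to a new list, b still points at the original.
Step by step:
`a = [8, 1, 4]` → a = [8, 1, 4]
`b = a` → b = [8, 1, 4] (same object as a)
`a = [88, 62]` → a = [88, 62]
`b.append(878)` → b = [8, 1, 4, 878]
`print(a)` → prints [88, 62]
`print(b)` → prints [8, 1, 4, 878]

Answer:
[88, 62]
[8, 1, 4, 878]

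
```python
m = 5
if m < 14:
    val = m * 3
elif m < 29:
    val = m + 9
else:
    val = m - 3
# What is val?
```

Trace:
`m = 5` → m = 5
`if m < 14: ...` → m < 14 is True → val = 15
So val = 15

Answer: 15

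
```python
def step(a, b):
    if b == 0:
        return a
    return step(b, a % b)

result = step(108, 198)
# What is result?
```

step(108, 198) -> step(198, 108) -> step(108, 90) -> step(90, 18) -> step(18, 0) -> 18

Answer: 18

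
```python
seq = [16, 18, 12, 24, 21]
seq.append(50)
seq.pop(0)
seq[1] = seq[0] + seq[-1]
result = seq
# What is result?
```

Trace:
`seq = [16, 18, 12, 24, 21]` → seq = [16, 18, 12, 24, 21]
`seq.append(50)` → seq = [16, 18, 12, 24, 21, 50]
`seq.pop(0)` → seq = [18, 12, 24, 21, 50]
`seq[1] = seq[0] + seq[-1]` → seq = [18, 68, 24, 21, 50]
`result = seq` → result = [18, 68, 24, 21, 50]
So result = [18, 68, 24, 21, 50]

Answer: [18, 68, 24, 21, 50]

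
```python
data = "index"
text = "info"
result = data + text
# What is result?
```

Trace:
`data = "index"` → data = 'index'
`text = "info"` → text = 'info'
`result = data + text` → result = 'indexinfo'
So result = 'indexinfo'

Answer: 'indexinfo'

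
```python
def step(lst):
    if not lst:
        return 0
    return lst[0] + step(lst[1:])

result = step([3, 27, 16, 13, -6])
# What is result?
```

3 + 27 + 16 + 13 + (-6) + 0 = 53

Answer: 53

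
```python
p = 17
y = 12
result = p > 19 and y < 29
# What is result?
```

Trace:
`p = 17` → p = 17
`y = 12` → y = 12
`result = p > 19 and y < 29` → result = False
So result = False

Answer: False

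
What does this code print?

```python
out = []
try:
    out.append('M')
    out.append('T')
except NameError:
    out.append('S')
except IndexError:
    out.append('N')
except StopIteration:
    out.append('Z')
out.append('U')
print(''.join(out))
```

Execution trace: 'M' (try body) → 'T' (try body, no exception) → 'U' (after the try/except). Output: MTU

Answer: MTU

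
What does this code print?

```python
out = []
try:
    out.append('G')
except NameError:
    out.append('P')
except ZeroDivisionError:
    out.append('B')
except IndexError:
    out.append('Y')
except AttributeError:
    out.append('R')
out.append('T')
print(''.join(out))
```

Execution trace: 'G' (try body, no exception) → 'T' (after the try/except). Output: GT

Answer: GT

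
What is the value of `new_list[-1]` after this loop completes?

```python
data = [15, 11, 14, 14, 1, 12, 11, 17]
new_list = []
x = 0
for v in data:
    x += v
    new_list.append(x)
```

Cumulative sum ends at 95
`new_list` takes the values: [] → [15] → [15, 26] → [15, 26, 40] → [15, 26, 40, 54] → [15, 26, 40, 54, 55] → [15, 26, 40, 54, 55, 67] → [15, 26, 40, 54, 55, 67, 78] → [15, 26, 40, 54, 55, 67, 78, 95]
So `new_list[-1]` = 95

Answer: 95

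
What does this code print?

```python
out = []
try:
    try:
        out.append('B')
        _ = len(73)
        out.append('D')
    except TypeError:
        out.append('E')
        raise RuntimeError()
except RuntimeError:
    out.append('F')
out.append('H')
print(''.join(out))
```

Execution trace: 'B' (inner try body) → 'E' (inner except TypeError) → 'F' (outer except RuntimeError) → 'H' (after the try/except). Output: BEFH

Answer: BEFH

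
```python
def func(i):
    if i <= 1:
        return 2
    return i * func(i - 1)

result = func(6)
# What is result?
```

func(6) = 6 * 5 * 4 * 3 * 2 * 2 = 1440

Answer: 1440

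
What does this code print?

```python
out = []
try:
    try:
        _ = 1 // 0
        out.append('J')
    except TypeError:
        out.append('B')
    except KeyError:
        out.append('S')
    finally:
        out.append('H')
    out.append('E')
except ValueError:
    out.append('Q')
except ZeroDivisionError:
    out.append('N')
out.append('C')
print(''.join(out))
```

Execution trace: 'H' (inner finally) → 'N' (except ZeroDivisionError) → 'C' (after the try/except). Output: HNC

Answer: HNC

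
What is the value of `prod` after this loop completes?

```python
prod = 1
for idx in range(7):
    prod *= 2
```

2^7 = 128
`prod` takes the values: 1 → 2 → 4 → 8 → 16 → 32 → 64 → 128

Answer: 128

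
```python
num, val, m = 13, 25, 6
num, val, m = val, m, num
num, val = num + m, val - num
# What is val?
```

Trace:
`num, val, m = 13, 25, 6` → num = 13; val = 25; m = 6
`num, val, m = val, m, num` → num = 25; val = 6; m = 13
`num, val = num + m, val - num` → num = 38; val = -19
So val = -19

Answer: -19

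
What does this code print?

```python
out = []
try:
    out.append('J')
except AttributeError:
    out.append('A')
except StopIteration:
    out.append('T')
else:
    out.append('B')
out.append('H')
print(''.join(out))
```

Execution trace: 'J' (try body, no exception) → 'B' (else) → 'H' (after the try/except). Output: JBH

Answer: JBH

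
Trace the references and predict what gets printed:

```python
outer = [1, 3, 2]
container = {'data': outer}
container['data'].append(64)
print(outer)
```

Key concept: dict holds reference to list.
Step by step:
`outer = [1, 3, 2]` → outer = [1, 3, 2]
`container = {'data': outer}` → container = {'data': [1, 3, 2]}
`container['data'].append(64)` → outer = [1, 3, 2, 64]; container = {'data': [1, 3, 2, 64]}
`print(outer)` → prints [1, 3, 2, 64]

Answer: [1, 3, 2, 64]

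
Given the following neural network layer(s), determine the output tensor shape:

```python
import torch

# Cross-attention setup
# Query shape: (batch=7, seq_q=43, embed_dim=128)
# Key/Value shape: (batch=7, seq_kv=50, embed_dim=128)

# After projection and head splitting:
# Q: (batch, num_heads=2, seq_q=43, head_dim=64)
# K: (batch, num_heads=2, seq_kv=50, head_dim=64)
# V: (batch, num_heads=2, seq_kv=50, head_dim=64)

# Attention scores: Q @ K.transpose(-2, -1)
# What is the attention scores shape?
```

Input: (7, 43, 128) -> Output: (7, 2, 43, 50)

Answer: (7, 2, 43, 50)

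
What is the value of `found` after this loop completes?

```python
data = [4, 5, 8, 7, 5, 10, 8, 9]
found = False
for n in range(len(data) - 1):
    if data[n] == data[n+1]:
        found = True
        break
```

Check consecutive duplicates in [4, 5, 8, 7, 5, 10, 8, 9]
`found` takes the values: False

Answer: False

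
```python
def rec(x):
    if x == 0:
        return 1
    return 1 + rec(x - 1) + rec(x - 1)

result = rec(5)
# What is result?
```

rec(x) = 1 + 2·rec(x-1), rec(0)=1. Closed form: (1+1)·2^5 - 1 = 63.

Answer: 63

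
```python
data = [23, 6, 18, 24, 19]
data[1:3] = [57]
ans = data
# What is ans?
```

Trace:
`data = [23, 6, 18, 24, 19]` → data = [23, 6, 18, 24, 19]
`data[1:3] = [57]` → data = [23, 57, 24, 19]
`ans = data` → ans = [23, 57, 24, 19]
So ans = [23, 57, 24, 19]

Answer: [23, 57, 24, 19]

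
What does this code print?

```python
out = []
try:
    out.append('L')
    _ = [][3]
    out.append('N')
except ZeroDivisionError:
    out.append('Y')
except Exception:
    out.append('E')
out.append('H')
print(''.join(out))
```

Execution trace: 'L' (try body) → 'E' (except Exception) → 'H' (after the try/except). Output: LEH

Answer: LEH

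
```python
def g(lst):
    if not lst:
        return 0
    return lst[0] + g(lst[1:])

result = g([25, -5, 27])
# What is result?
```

25 + (-5) + 27 + 0 = 47

Answer: 47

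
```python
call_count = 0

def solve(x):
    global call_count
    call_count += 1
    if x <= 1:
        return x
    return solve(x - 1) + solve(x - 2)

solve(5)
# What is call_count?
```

Calls(x) = 1 + Calls(x-1) + Calls(x-2); Calls(0)=Calls(1)=1. For x=5 this gives 15.

Answer: 15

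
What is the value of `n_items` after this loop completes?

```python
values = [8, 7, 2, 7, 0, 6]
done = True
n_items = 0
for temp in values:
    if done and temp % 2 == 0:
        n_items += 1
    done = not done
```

Count even values at even positions
`n_items` takes the values: 0 → 1 → 2 → 3

Answer: 3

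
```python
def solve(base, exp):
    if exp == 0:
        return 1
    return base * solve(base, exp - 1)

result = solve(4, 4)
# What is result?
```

solve(4, 4) = 4 * 4 * 4 * 4 = 256

Answer: 256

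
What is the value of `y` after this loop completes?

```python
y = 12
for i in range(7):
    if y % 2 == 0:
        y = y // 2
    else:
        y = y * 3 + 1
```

Collatz-style transformation from 12
`y` takes the values: 12 → 6 → 3 → 10 → 5 → 16 → 8 → 4

Answer: 4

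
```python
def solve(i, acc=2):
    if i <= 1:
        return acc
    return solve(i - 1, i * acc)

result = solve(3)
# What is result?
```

Accumulator trace (n, acc): (3, 2) -> (2, 6) -> (1, 12) -> return 12

Answer: 12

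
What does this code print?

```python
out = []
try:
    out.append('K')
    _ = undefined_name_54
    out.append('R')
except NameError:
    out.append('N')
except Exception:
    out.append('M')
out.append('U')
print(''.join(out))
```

Execution trace: 'K' (try body) → 'N' (except NameError) → 'U' (after the try/except). Output: KNU

Answer: KNU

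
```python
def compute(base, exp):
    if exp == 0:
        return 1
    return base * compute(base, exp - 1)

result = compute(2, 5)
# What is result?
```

compute(2, 5) = 2 * 2 * 2 * 2 * 2 = 32

Answer: 32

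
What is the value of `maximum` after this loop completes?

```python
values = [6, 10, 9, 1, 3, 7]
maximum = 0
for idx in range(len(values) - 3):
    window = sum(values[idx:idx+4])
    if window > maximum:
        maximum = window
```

Max sum of 4-element window in [6, 10, 9, 1, 3, 7]
`maximum` takes the values: 0 → 26

Answer: 26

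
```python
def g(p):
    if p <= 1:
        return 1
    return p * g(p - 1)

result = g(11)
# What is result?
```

g(11) = 11 * 10 * 9 * 8 * 7 * 6 * 5 * 4 * 3 * 2 * 1 = 39916800

Answer: 39916800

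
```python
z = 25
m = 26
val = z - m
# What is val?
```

Trace:
`z = 25` → z = 25
`m = 26` → m = 26
`val = z - m` → val = -1
So val = -1

Answer: -1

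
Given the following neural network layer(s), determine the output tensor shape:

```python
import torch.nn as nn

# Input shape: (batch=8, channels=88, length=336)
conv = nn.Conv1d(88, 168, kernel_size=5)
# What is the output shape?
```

Input: (8, 88, 336) -> Output: (8, 168, 332)

Answer: (8, 168, 332)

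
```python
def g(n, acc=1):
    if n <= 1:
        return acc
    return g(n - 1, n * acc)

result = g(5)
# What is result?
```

Accumulator trace (n, acc): (5, 1) -> (4, 5) -> (3, 20) -> (2, 60) -> (1, 120) -> return 120

Answer: 120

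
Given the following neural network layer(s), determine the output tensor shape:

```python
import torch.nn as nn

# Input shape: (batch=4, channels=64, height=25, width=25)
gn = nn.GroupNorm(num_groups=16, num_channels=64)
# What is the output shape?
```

Input: (4, 64, 25, 25) -> Output: (4, 64, 25, 25)

Answer: (4, 64, 25, 25)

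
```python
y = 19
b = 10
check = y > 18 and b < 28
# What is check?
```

Trace:
`y = 19` → y = 19
`b = 10` → b = 10
`check = y > 18 and b < 28` → check = True
So check = True

Answer: True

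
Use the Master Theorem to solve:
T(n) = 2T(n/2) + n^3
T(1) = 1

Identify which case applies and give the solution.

a=2, b=2, f(n)=n^3. log_2(2) = 1. Since c=3 > 1 and the regularity condition holds (2(n/2)^3 = (2/2^3)n^3 with 2/2^3 < 1), Case 3 applies: T(n) = Θ(f(n)) = O(n^3).

Answer: O(n^3) - Case 3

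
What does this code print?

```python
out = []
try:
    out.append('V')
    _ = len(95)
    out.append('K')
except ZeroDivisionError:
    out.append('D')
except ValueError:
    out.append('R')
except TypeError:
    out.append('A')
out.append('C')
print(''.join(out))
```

Execution trace: 'V' (try body) → 'A' (except TypeError) → 'C' (after the try/except). Output: VAC

Answer: VAC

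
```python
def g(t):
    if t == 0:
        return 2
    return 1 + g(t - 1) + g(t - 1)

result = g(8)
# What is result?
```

g(t) = 1 + 2·g(t-1), g(0)=2. Closed form: (2+1)·2^8 - 1 = 767.

Answer: 767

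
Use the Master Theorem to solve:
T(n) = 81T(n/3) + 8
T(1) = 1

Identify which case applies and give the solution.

a=81, b=3, f(n)=8. log_3(81) = 4. Since c=0 < 4, Case 1 applies: T(n) = Θ(n^log_b(a)) = O(n^4).

Answer: O(n^4) - Case 1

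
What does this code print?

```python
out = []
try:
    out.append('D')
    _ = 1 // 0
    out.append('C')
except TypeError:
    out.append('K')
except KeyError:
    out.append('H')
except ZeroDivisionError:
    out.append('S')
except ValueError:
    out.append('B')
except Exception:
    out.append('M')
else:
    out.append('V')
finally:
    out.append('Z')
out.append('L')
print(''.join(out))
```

Execution trace: 'D' (try body) → 'S' (except ZeroDivisionError) → 'Z' (finally) → 'L' (after the try/except). Output: DSZL

Answer: DSZL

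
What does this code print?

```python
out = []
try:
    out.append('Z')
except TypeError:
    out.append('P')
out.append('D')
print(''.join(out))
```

Execution trace: 'Z' (try body, no exception) → 'D' (after the try/except). Output: ZD

Answer: ZD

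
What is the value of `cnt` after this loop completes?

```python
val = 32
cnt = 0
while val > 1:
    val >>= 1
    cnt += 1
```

Count right shifts until 1
`cnt` takes the values: 0 → 1 → 2 → 3 → 4 → 5

Answer: 5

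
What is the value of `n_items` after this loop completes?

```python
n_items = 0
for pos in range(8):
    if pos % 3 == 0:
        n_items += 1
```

Count numbers divisible by 3 in range(8)
`n_items` takes the values: 0 → 1 → 2 → 3

Answer: 3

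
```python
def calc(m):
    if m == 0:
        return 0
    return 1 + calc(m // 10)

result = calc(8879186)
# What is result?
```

Count of digits of 8879186: 7

Answer: 7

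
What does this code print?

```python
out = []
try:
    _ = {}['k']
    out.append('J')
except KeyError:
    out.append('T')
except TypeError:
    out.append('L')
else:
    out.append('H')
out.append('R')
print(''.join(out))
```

Execution trace: 'T' (except KeyError) → 'R' (after the try/except). Output: TR

Answer: TR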